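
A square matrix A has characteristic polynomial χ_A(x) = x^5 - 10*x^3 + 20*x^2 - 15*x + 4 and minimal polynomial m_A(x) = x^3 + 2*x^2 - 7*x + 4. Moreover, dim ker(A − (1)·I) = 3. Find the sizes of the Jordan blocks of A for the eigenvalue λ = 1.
Block sizes for λ = 1: [2, 1, 1]

Step 1 — from the characteristic polynomial, algebraic multiplicity of λ = 1 is 4. From dim ker(A − (1)·I) = 3, there are exactly 3 Jordan blocks for λ = 1.
Step 2 — from the minimal polynomial, the factor (x − 1)^2 tells us the largest block for λ = 1 has size 2.
Step 3 — with total size 4, 3 blocks, and largest block 2, the block sizes (in nonincreasing order) are [2, 1, 1].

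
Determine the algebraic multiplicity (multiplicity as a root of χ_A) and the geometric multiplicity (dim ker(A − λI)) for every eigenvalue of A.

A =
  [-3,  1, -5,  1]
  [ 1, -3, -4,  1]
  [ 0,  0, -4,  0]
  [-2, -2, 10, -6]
λ = -4: alg = 4, geom = 2

Step 1 — factor the characteristic polynomial to read off the algebraic multiplicities:
  χ_A(x) = (x + 4)^4

Step 2 — compute geometric multiplicities via the rank-nullity identity g(λ) = n − rank(A − λI):
  rank(A − (-4)·I) = 2, so dim ker(A − (-4)·I) = n − 2 = 2

Summary:
  λ = -4: algebraic multiplicity = 4, geometric multiplicity = 2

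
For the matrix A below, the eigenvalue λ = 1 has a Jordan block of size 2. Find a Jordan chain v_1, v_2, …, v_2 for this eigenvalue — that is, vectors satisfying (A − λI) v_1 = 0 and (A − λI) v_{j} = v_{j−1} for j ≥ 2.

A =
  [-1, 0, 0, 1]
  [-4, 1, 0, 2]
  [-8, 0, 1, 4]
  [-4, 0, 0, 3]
A Jordan chain for λ = 1 of length 2:
v_1 = (-2, -4, -8, -4)ᵀ
v_2 = (1, 0, 0, 0)ᵀ

Let N = A − (1)·I. We want v_2 with N^2 v_2 = 0 but N^1 v_2 ≠ 0; then v_{j-1} := N · v_j for j = 2, …, 2.

Pick v_2 = (1, 0, 0, 0)ᵀ.
Then v_1 = N · v_2 = (-2, -4, -8, -4)ᵀ.

Sanity check: (A − (1)·I) v_1 = (0, 0, 0, 0)ᵀ = 0. ✓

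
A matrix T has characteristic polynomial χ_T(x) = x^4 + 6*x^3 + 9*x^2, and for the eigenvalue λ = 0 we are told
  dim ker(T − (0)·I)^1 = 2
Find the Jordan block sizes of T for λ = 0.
Block sizes for λ = 0: [1, 1]

From the dimensions of kernels of powers, the number of Jordan blocks of size at least j is d_j − d_{j−1} where d_j = dim ker(N^j) (with d_0 = 0). Computing the differences gives [2].
The number of blocks of size exactly k is (#blocks of size ≥ k) − (#blocks of size ≥ k + 1), so the partition is: 2 block(s) of size 1.
In nonincreasing order the block sizes are [1, 1].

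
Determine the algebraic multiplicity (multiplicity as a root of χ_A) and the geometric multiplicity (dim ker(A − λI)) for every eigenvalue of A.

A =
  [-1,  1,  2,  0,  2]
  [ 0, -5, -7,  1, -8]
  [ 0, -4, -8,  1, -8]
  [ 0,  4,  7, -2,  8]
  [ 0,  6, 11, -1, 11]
λ = -1: alg = 5, geom = 3

Step 1 — factor the characteristic polynomial to read off the algebraic multiplicities:
  χ_A(x) = (x + 1)^5

Step 2 — compute geometric multiplicities via the rank-nullity identity g(λ) = n − rank(A − λI):
  rank(A − (-1)·I) = 2, so dim ker(A − (-1)·I) = n − 2 = 3

Summary:
  λ = -1: algebraic multiplicity = 5, geometric multiplicity = 3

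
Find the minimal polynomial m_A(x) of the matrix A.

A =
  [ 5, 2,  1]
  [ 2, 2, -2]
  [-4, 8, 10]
x^2 - 11*x + 30

The characteristic polynomial is χ_A(x) = (x - 6)^2*(x - 5), so the eigenvalues are known. The minimal polynomial is
  m_A(x) = Π_λ (x − λ)^{k_λ}
where k_λ is the size of the *largest* Jordan block for λ (equivalently, the smallest k with (A − λI)^k v = 0 for every generalised eigenvector v of λ).

  λ = 5: largest Jordan block has size 1, contributing (x − 5)
  λ = 6: largest Jordan block has size 1, contributing (x − 6)

So m_A(x) = (x - 6)*(x - 5) = x^2 - 11*x + 30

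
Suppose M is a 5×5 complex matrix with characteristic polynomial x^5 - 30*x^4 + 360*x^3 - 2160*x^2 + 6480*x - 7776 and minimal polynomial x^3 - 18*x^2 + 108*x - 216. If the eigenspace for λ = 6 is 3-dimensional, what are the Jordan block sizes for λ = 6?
Block sizes for λ = 6: [3, 1, 1]

Step 1 — from the characteristic polynomial, algebraic multiplicity of λ = 6 is 5. From dim ker(M − (6)·I) = 3, there are exactly 3 Jordan blocks for λ = 6.
Step 2 — from the minimal polynomial, the factor (x − 6)^3 tells us the largest block for λ = 6 has size 3.
Step 3 — with total size 5, 3 blocks, and largest block 3, the block sizes (in nonincreasing order) are [3, 1, 1].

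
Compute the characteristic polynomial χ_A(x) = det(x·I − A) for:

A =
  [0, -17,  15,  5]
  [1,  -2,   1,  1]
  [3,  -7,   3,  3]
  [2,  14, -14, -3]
x^4 + 2*x^3 - 12*x^2 + 14*x - 5

Expanding det(x·I − A) (e.g. by cofactor expansion or by noting that A is similar to its Jordan form J, which has the same characteristic polynomial as A) gives
  χ_A(x) = x^4 + 2*x^3 - 12*x^2 + 14*x - 5
which factors as (x - 1)^3*(x + 5). The eigenvalues (with algebraic multiplicities) are λ = -5 with multiplicity 1, λ = 1 with multiplicity 3.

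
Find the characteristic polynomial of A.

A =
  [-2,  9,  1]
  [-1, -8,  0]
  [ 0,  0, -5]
x^3 + 15*x^2 + 75*x + 125

Expanding det(x·I − A) (e.g. by cofactor expansion or by noting that A is similar to its Jordan form J, which has the same characteristic polynomial as A) gives
  χ_A(x) = x^3 + 15*x^2 + 75*x + 125
which factors as (x + 5)^3. The eigenvalues (with algebraic multiplicities) are λ = -5 with multiplicity 3.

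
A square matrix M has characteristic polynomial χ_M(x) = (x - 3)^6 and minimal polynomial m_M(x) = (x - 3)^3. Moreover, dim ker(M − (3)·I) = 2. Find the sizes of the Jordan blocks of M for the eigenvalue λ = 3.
Block sizes for λ = 3: [3, 3]

Step 1 — from the characteristic polynomial, algebraic multiplicity of λ = 3 is 6. From dim ker(M − (3)·I) = 2, there are exactly 2 Jordan blocks for λ = 3.
Step 2 — from the minimal polynomial, the factor (x − 3)^3 tells us the largest block for λ = 3 has size 3.
Step 3 — with total size 6, 2 blocks, and largest block 3, the block sizes (in nonincreasing order) are [3, 3].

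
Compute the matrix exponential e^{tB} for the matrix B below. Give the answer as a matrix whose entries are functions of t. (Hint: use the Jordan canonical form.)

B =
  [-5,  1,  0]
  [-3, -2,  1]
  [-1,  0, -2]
e^{tB} =
  [t^2*exp(-3*t)/2 - 2*t*exp(-3*t) + exp(-3*t), -t^2*exp(-3*t)/2 + t*exp(-3*t), t^2*exp(-3*t)/2]
  [t^2*exp(-3*t) - 3*t*exp(-3*t), -t^2*exp(-3*t) + t*exp(-3*t) + exp(-3*t), t^2*exp(-3*t) + t*exp(-3*t)]
  [t^2*exp(-3*t)/2 - t*exp(-3*t), -t^2*exp(-3*t)/2, t^2*exp(-3*t)/2 + t*exp(-3*t) + exp(-3*t)]

Strategy: write B = P · J · P⁻¹ where J is a Jordan canonical form, so e^{tB} = P · e^{tJ} · P⁻¹, and e^{tJ} can be computed block-by-block.

B has Jordan form
J =
  [-3,  1,  0]
  [ 0, -3,  1]
  [ 0,  0, -3]
(up to reordering of blocks).

Per-block formulas:
  For a 3×3 Jordan block J_3(-3): exp(t · J_3(-3)) = e^(-3t)·(I + t·N + (t^2/2)·N^2), where N is the 3×3 nilpotent shift.

After assembling e^{tJ} and conjugating by P, we get:

e^{tB} =
  [t^2*exp(-3*t)/2 - 2*t*exp(-3*t) + exp(-3*t), -t^2*exp(-3*t)/2 + t*exp(-3*t), t^2*exp(-3*t)/2]
  [t^2*exp(-3*t) - 3*t*exp(-3*t), -t^2*exp(-3*t) + t*exp(-3*t) + exp(-3*t), t^2*exp(-3*t) + t*exp(-3*t)]
  [t^2*exp(-3*t)/2 - t*exp(-3*t), -t^2*exp(-3*t)/2, t^2*exp(-3*t)/2 + t*exp(-3*t) + exp(-3*t)]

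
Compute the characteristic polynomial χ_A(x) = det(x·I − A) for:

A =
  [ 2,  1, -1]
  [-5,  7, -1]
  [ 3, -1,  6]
x^3 - 15*x^2 + 75*x - 125

Expanding det(x·I − A) (e.g. by cofactor expansion or by noting that A is similar to its Jordan form J, which has the same characteristic polynomial as A) gives
  χ_A(x) = x^3 - 15*x^2 + 75*x - 125
which factors as (x - 5)^3. The eigenvalues (with algebraic multiplicities) are λ = 5 with multiplicity 3.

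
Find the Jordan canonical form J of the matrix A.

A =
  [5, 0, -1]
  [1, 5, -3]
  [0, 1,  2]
J_3(4)

The characteristic polynomial is
  det(x·I − A) = x^3 - 12*x^2 + 48*x - 64 = (x - 4)^3

Eigenvalues and multiplicities (the geometric multiplicity of λ is n − rank(A − λI), which equals the number of Jordan blocks for λ):
  λ = 4: algebraic multiplicity = 3, geometric multiplicity = 1

Determining the block sizes for each eigenvalue:
  λ = 4: one block (gm = 1), so the single block has size am = 3 → block sizes [3]

Assembling the blocks gives a Jordan form
J =
  [4, 1, 0]
  [0, 4, 1]
  [0, 0, 4]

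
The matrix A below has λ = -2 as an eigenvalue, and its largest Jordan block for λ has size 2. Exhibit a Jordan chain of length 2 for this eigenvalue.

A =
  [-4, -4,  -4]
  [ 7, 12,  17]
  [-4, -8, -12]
A Jordan chain for λ = -2 of length 2:
v_1 = (-2, 1, 0)ᵀ
v_2 = (5, 0, -2)ᵀ

Let N = A − (-2)·I. We want v_2 with N^2 v_2 = 0 but N^1 v_2 ≠ 0; then v_{j-1} := N · v_j for j = 2, …, 2.

Pick v_2 = (5, 0, -2)ᵀ.
Then v_1 = N · v_2 = (-2, 1, 0)ᵀ.

Sanity check: (A − (-2)·I) v_1 = (0, 0, 0)ᵀ = 0. ✓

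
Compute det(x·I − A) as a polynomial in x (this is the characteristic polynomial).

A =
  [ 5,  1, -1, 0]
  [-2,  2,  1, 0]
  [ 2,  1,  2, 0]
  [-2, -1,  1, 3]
x^4 - 12*x^3 + 54*x^2 - 108*x + 81

Expanding det(x·I − A) (e.g. by cofactor expansion or by noting that A is similar to its Jordan form J, which has the same characteristic polynomial as A) gives
  χ_A(x) = x^4 - 12*x^3 + 54*x^2 - 108*x + 81
which factors as (x - 3)^4. The eigenvalues (with algebraic multiplicities) are λ = 3 with multiplicity 4.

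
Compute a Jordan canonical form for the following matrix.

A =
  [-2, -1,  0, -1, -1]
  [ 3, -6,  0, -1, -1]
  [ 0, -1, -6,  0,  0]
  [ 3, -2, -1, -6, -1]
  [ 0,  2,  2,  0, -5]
J_3(-5) ⊕ J_1(-5) ⊕ J_1(-5)

The characteristic polynomial is
  det(x·I − A) = x^5 + 25*x^4 + 250*x^3 + 1250*x^2 + 3125*x + 3125 = (x + 5)^5

Eigenvalues and multiplicities (the geometric multiplicity of λ is n − rank(A − λI), which equals the number of Jordan blocks for λ):
  λ = -5: algebraic multiplicity = 5, geometric multiplicity = 3

Determining the block sizes for each eigenvalue:
  λ = -5: with am = 5 and gm = 3, the partition is not yet determined (e.g. several partitions of 5 into 3 parts exist). Let N = A − (-5)·I. Computing rank(N^1) = 2, rank(N^2) = 1, rank(N^3) = 0; the number of blocks of size ≥ j is rank(N^{j−1}) − rank(N^j), giving [3, 1, 1]. So we have 1 block(s) of size 3, 2 block(s) of size 1 → block sizes [3, 1, 1]

Assembling the blocks gives a Jordan form
J =
  [-5,  1,  0,  0,  0]
  [ 0, -5,  1,  0,  0]
  [ 0,  0, -5,  0,  0]
  [ 0,  0,  0, -5,  0]
  [ 0,  0,  0,  0, -5]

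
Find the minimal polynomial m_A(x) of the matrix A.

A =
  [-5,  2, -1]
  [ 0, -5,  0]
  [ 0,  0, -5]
x^2 + 10*x + 25

The characteristic polynomial is χ_A(x) = (x + 5)^3, so the eigenvalues are known. The minimal polynomial is
  m_A(x) = Π_λ (x − λ)^{k_λ}
where k_λ is the size of the *largest* Jordan block for λ (equivalently, the smallest k with (A − λI)^k v = 0 for every generalised eigenvector v of λ).

  λ = -5: largest Jordan block has size 2, contributing (x + 5)^2

So m_A(x) = (x + 5)^2 = x^2 + 10*x + 25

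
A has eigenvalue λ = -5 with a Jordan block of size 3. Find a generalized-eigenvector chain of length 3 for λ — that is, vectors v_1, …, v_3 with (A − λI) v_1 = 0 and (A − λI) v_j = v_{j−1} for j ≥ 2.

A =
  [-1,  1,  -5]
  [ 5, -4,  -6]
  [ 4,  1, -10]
A Jordan chain for λ = -5 of length 3:
v_1 = (1, 1, 1)ᵀ
v_2 = (4, 5, 4)ᵀ
v_3 = (1, 0, 0)ᵀ

Let N = A − (-5)·I. We want v_3 with N^3 v_3 = 0 but N^2 v_3 ≠ 0; then v_{j-1} := N · v_j for j = 3, …, 2.

Pick v_3 = (1, 0, 0)ᵀ.
Then v_2 = N · v_3 = (4, 5, 4)ᵀ.
Then v_1 = N · v_2 = (1, 1, 1)ᵀ.

Sanity check: (A − (-5)·I) v_1 = (0, 0, 0)ᵀ = 0. ✓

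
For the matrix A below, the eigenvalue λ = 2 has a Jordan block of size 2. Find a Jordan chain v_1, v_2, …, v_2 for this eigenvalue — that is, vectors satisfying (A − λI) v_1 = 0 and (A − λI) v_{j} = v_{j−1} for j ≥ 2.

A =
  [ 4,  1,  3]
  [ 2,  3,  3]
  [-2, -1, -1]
A Jordan chain for λ = 2 of length 2:
v_1 = (2, 2, -2)ᵀ
v_2 = (1, 0, 0)ᵀ

Let N = A − (2)·I. We want v_2 with N^2 v_2 = 0 but N^1 v_2 ≠ 0; then v_{j-1} := N · v_j for j = 2, …, 2.

Pick v_2 = (1, 0, 0)ᵀ.
Then v_1 = N · v_2 = (2, 2, -2)ᵀ.

Sanity check: (A − (2)·I) v_1 = (0, 0, 0)ᵀ = 0. ✓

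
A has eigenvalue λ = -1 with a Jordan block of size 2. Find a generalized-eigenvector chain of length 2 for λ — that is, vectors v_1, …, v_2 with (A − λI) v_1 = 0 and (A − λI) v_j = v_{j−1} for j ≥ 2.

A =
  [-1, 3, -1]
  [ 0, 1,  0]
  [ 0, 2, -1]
A Jordan chain for λ = -1 of length 2:
v_1 = (-1, 0, 0)ᵀ
v_2 = (0, 0, 1)ᵀ

Let N = A − (-1)·I. We want v_2 with N^2 v_2 = 0 but N^1 v_2 ≠ 0; then v_{j-1} := N · v_j for j = 2, …, 2.

Pick v_2 = (0, 0, 1)ᵀ.
Then v_1 = N · v_2 = (-1, 0, 0)ᵀ.

Sanity check: (A − (-1)·I) v_1 = (0, 0, 0)ᵀ = 0. ✓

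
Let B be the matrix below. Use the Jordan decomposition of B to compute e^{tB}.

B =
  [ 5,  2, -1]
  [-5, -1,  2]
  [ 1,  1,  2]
e^{tB} =
  [-t^2*exp(2*t) + 3*t*exp(2*t) + exp(2*t), -t^2*exp(2*t)/2 + 2*t*exp(2*t), t^2*exp(2*t)/2 - t*exp(2*t)]
  [t^2*exp(2*t) - 5*t*exp(2*t), t^2*exp(2*t)/2 - 3*t*exp(2*t) + exp(2*t), -t^2*exp(2*t)/2 + 2*t*exp(2*t)]
  [-t^2*exp(2*t) + t*exp(2*t), -t^2*exp(2*t)/2 + t*exp(2*t), t^2*exp(2*t)/2 + exp(2*t)]

Strategy: write B = P · J · P⁻¹ where J is a Jordan canonical form, so e^{tB} = P · e^{tJ} · P⁻¹, and e^{tJ} can be computed block-by-block.

B has Jordan form
J =
  [2, 1, 0]
  [0, 2, 1]
  [0, 0, 2]
(up to reordering of blocks).

Per-block formulas:
  For a 3×3 Jordan block J_3(2): exp(t · J_3(2)) = e^(2t)·(I + t·N + (t^2/2)·N^2), where N is the 3×3 nilpotent shift.

After assembling e^{tJ} and conjugating by P, we get:

e^{tB} =
  [-t^2*exp(2*t) + 3*t*exp(2*t) + exp(2*t), -t^2*exp(2*t)/2 + 2*t*exp(2*t), t^2*exp(2*t)/2 - t*exp(2*t)]
  [t^2*exp(2*t) - 5*t*exp(2*t), t^2*exp(2*t)/2 - 3*t*exp(2*t) + exp(2*t), -t^2*exp(2*t)/2 + 2*t*exp(2*t)]
  [-t^2*exp(2*t) + t*exp(2*t), -t^2*exp(2*t)/2 + t*exp(2*t), t^2*exp(2*t)/2 + exp(2*t)]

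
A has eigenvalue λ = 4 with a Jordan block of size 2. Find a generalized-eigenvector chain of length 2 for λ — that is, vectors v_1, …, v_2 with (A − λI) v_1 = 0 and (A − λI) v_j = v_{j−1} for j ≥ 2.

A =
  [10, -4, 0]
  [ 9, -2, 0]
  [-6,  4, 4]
A Jordan chain for λ = 4 of length 2:
v_1 = (6, 9, -6)ᵀ
v_2 = (1, 0, 0)ᵀ

Let N = A − (4)·I. We want v_2 with N^2 v_2 = 0 but N^1 v_2 ≠ 0; then v_{j-1} := N · v_j for j = 2, …, 2.

Pick v_2 = (1, 0, 0)ᵀ.
Then v_1 = N · v_2 = (6, 9, -6)ᵀ.

Sanity check: (A − (4)·I) v_1 = (0, 0, 0)ᵀ = 0. ✓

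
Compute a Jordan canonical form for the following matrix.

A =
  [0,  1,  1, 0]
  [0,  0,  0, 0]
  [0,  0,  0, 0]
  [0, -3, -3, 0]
J_2(0) ⊕ J_1(0) ⊕ J_1(0)

The characteristic polynomial is
  det(x·I − A) = x^4

Eigenvalues and multiplicities (the geometric multiplicity of λ is n − rank(A − λI), which equals the number of Jordan blocks for λ):
  λ = 0: algebraic multiplicity = 4, geometric multiplicity = 3

Determining the block sizes for each eigenvalue:
  λ = 0: 3 blocks summing to 4 forces exactly one block of size 2 and the rest size 1 → block sizes [2, 1, 1]

Assembling the blocks gives a Jordan form
J =
  [0, 1, 0, 0]
  [0, 0, 0, 0]
  [0, 0, 0, 0]
  [0, 0, 0, 0]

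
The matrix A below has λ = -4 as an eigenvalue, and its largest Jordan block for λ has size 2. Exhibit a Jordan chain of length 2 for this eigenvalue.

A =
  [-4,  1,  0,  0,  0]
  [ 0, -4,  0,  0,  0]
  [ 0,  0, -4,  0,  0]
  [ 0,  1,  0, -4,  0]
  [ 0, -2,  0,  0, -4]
A Jordan chain for λ = -4 of length 2:
v_1 = (1, 0, 0, 1, -2)ᵀ
v_2 = (0, 1, 0, 0, 0)ᵀ

Let N = A − (-4)·I. We want v_2 with N^2 v_2 = 0 but N^1 v_2 ≠ 0; then v_{j-1} := N · v_j for j = 2, …, 2.

Pick v_2 = (0, 1, 0, 0, 0)ᵀ.
Then v_1 = N · v_2 = (1, 0, 0, 1, -2)ᵀ.

Sanity check: (A − (-4)·I) v_1 = (0, 0, 0, 0, 0)ᵀ = 0. ✓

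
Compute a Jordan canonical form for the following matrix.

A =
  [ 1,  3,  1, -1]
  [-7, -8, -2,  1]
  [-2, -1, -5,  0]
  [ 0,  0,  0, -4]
J_3(-4) ⊕ J_1(-4)

The characteristic polynomial is
  det(x·I − A) = x^4 + 16*x^3 + 96*x^2 + 256*x + 256 = (x + 4)^4

Eigenvalues and multiplicities (the geometric multiplicity of λ is n − rank(A − λI), which equals the number of Jordan blocks for λ):
  λ = -4: algebraic multiplicity = 4, geometric multiplicity = 2

Determining the block sizes for each eigenvalue:
  λ = -4: with am = 4 and gm = 2, the partition is not yet determined (e.g. several partitions of 4 into 2 parts exist). Let N = A − (-4)·I. Computing rank(N^1) = 2, rank(N^2) = 1, rank(N^3) = 0; the number of blocks of size ≥ j is rank(N^{j−1}) − rank(N^j), giving [2, 1, 1]. So we have 1 block(s) of size 3, 1 block(s) of size 1 → block sizes [3, 1]

Assembling the blocks gives a Jordan form
J =
  [-4,  1,  0,  0]
  [ 0, -4,  1,  0]
  [ 0,  0, -4,  0]
  [ 0,  0,  0, -4]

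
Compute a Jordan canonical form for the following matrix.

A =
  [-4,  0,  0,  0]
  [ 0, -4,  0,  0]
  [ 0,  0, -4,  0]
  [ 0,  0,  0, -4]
J_1(-4) ⊕ J_1(-4) ⊕ J_1(-4) ⊕ J_1(-4)

The characteristic polynomial is
  det(x·I − A) = x^4 + 16*x^3 + 96*x^2 + 256*x + 256 = (x + 4)^4

Eigenvalues and multiplicities (the geometric multiplicity of λ is n − rank(A − λI), which equals the number of Jordan blocks for λ):
  λ = -4: algebraic multiplicity = 4, geometric multiplicity = 4

Determining the block sizes for each eigenvalue:
  λ = -4: gm = am = 4, so every block has size 1 → block sizes [1, 1, 1, 1]

Assembling the blocks gives a Jordan form
J =
  [-4,  0,  0,  0]
  [ 0, -4,  0,  0]
  [ 0,  0, -4,  0]
  [ 0,  0,  0, -4]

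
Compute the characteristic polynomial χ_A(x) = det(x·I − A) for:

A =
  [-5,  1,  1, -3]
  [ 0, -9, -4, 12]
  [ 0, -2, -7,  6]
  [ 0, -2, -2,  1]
x^4 + 20*x^3 + 150*x^2 + 500*x + 625

Expanding det(x·I − A) (e.g. by cofactor expansion or by noting that A is similar to its Jordan form J, which has the same characteristic polynomial as A) gives
  χ_A(x) = x^4 + 20*x^3 + 150*x^2 + 500*x + 625
which factors as (x + 5)^4. The eigenvalues (with algebraic multiplicities) are λ = -5 with multiplicity 4.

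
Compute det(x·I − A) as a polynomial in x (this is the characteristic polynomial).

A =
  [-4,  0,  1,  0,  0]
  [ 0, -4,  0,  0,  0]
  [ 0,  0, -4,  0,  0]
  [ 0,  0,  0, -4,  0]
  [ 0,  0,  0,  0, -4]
x^5 + 20*x^4 + 160*x^3 + 640*x^2 + 1280*x + 1024

Expanding det(x·I − A) (e.g. by cofactor expansion or by noting that A is similar to its Jordan form J, which has the same characteristic polynomial as A) gives
  χ_A(x) = x^5 + 20*x^4 + 160*x^3 + 640*x^2 + 1280*x + 1024
which factors as (x + 4)^5. The eigenvalues (with algebraic multiplicities) are λ = -4 with multiplicity 5.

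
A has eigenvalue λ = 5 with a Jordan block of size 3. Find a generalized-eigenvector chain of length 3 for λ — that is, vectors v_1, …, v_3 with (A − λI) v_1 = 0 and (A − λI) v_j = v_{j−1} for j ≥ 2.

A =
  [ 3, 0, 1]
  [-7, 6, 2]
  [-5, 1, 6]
A Jordan chain for λ = 5 of length 3:
v_1 = (-1, -3, -2)ᵀ
v_2 = (-2, -7, -5)ᵀ
v_3 = (1, 0, 0)ᵀ

Let N = A − (5)·I. We want v_3 with N^3 v_3 = 0 but N^2 v_3 ≠ 0; then v_{j-1} := N · v_j for j = 3, …, 2.

Pick v_3 = (1, 0, 0)ᵀ.
Then v_2 = N · v_3 = (-2, -7, -5)ᵀ.
Then v_1 = N · v_2 = (-1, -3, -2)ᵀ.

Sanity check: (A − (5)·I) v_1 = (0, 0, 0)ᵀ = 0. ✓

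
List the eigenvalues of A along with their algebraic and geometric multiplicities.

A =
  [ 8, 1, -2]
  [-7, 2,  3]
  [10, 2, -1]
λ = 3: alg = 3, geom = 1

Step 1 — factor the characteristic polynomial to read off the algebraic multiplicities:
  χ_A(x) = (x - 3)^3

Step 2 — compute geometric multiplicities via the rank-nullity identity g(λ) = n − rank(A − λI):
  rank(A − (3)·I) = 2, so dim ker(A − (3)·I) = n − 2 = 1

Summary:
  λ = 3: algebraic multiplicity = 3, geometric multiplicity = 1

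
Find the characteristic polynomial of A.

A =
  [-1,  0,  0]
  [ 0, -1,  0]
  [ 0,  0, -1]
x^3 + 3*x^2 + 3*x + 1

Expanding det(x·I − A) (e.g. by cofactor expansion or by noting that A is similar to its Jordan form J, which has the same characteristic polynomial as A) gives
  χ_A(x) = x^3 + 3*x^2 + 3*x + 1
which factors as (x + 1)^3. The eigenvalues (with algebraic multiplicities) are λ = -1 with multiplicity 3.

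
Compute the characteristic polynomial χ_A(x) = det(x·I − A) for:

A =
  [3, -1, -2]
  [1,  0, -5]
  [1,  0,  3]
x^3 - 6*x^2 + 12*x - 8

Expanding det(x·I − A) (e.g. by cofactor expansion or by noting that A is similar to its Jordan form J, which has the same characteristic polynomial as A) gives
  χ_A(x) = x^3 - 6*x^2 + 12*x - 8
which factors as (x - 2)^3. The eigenvalues (with algebraic multiplicities) are λ = 2 with multiplicity 3.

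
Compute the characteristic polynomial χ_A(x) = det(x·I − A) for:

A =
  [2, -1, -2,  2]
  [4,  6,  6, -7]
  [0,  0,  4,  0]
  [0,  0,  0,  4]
x^4 - 16*x^3 + 96*x^2 - 256*x + 256

Expanding det(x·I − A) (e.g. by cofactor expansion or by noting that A is similar to its Jordan form J, which has the same characteristic polynomial as A) gives
  χ_A(x) = x^4 - 16*x^3 + 96*x^2 - 256*x + 256
which factors as (x - 4)^4. The eigenvalues (with algebraic multiplicities) are λ = 4 with multiplicity 4.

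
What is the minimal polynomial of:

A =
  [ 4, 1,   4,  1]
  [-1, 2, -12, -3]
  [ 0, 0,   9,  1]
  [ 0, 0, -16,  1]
x^4 - 16*x^3 + 94*x^2 - 240*x + 225

The characteristic polynomial is χ_A(x) = (x - 5)^2*(x - 3)^2, so the eigenvalues are known. The minimal polynomial is
  m_A(x) = Π_λ (x − λ)^{k_λ}
where k_λ is the size of the *largest* Jordan block for λ (equivalently, the smallest k with (A − λI)^k v = 0 for every generalised eigenvector v of λ).

  λ = 3: largest Jordan block has size 2, contributing (x − 3)^2
  λ = 5: largest Jordan block has size 2, contributing (x − 5)^2

So m_A(x) = (x - 5)^2*(x - 3)^2 = x^4 - 16*x^3 + 94*x^2 - 240*x + 225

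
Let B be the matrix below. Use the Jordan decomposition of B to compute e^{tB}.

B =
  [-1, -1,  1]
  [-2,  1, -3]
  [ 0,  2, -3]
e^{tB} =
  [t^2*exp(-t) + exp(-t), -t*exp(-t), t^2*exp(-t)/2 + t*exp(-t)]
  [-2*t^2*exp(-t) - 2*t*exp(-t), 2*t*exp(-t) + exp(-t), -t^2*exp(-t) - 3*t*exp(-t)]
  [-2*t^2*exp(-t), 2*t*exp(-t), -t^2*exp(-t) - 2*t*exp(-t) + exp(-t)]

Strategy: write B = P · J · P⁻¹ where J is a Jordan canonical form, so e^{tB} = P · e^{tJ} · P⁻¹, and e^{tJ} can be computed block-by-block.

B has Jordan form
J =
  [-1,  1,  0]
  [ 0, -1,  1]
  [ 0,  0, -1]
(up to reordering of blocks).

Per-block formulas:
  For a 3×3 Jordan block J_3(-1): exp(t · J_3(-1)) = e^(-1t)·(I + t·N + (t^2/2)·N^2), where N is the 3×3 nilpotent shift.

After assembling e^{tJ} and conjugating by P, we get:

e^{tB} =
  [t^2*exp(-t) + exp(-t), -t*exp(-t), t^2*exp(-t)/2 + t*exp(-t)]
  [-2*t^2*exp(-t) - 2*t*exp(-t), 2*t*exp(-t) + exp(-t), -t^2*exp(-t) - 3*t*exp(-t)]
  [-2*t^2*exp(-t), 2*t*exp(-t), -t^2*exp(-t) - 2*t*exp(-t) + exp(-t)]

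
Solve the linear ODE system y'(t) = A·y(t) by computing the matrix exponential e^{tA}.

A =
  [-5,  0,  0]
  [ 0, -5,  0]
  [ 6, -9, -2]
e^{tA} =
  [exp(-5*t), 0, 0]
  [0, exp(-5*t), 0]
  [2*exp(-2*t) - 2*exp(-5*t), -3*exp(-2*t) + 3*exp(-5*t), exp(-2*t)]

Strategy: write A = P · J · P⁻¹ where J is a Jordan canonical form, so e^{tA} = P · e^{tJ} · P⁻¹, and e^{tJ} can be computed block-by-block.

A has Jordan form
J =
  [-5,  0,  0]
  [ 0, -5,  0]
  [ 0,  0, -2]
(up to reordering of blocks).

Per-block formulas:
  For a 1×1 block at λ = -2: exp(t · [-2]) = [e^(-2t)].
  For a 1×1 block at λ = -5: exp(t · [-5]) = [e^(-5t)].

After assembling e^{tJ} and conjugating by P, we get:

e^{tA} =
  [exp(-5*t), 0, 0]
  [0, exp(-5*t), 0]
  [2*exp(-2*t) - 2*exp(-5*t), -3*exp(-2*t) + 3*exp(-5*t), exp(-2*t)]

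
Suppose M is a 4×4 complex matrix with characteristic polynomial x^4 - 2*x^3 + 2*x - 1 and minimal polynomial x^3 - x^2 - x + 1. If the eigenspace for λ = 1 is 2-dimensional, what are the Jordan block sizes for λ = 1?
Block sizes for λ = 1: [2, 1]

Step 1 — from the characteristic polynomial, algebraic multiplicity of λ = 1 is 3. From dim ker(M − (1)·I) = 2, there are exactly 2 Jordan blocks for λ = 1.
Step 2 — from the minimal polynomial, the factor (x − 1)^2 tells us the largest block for λ = 1 has size 2.
Step 3 — with total size 3, 2 blocks, and largest block 2, the block sizes (in nonincreasing order) are [2, 1].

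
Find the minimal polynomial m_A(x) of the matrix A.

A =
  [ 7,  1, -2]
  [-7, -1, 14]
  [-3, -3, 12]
x^2 - 12*x + 36

The characteristic polynomial is χ_A(x) = (x - 6)^3, so the eigenvalues are known. The minimal polynomial is
  m_A(x) = Π_λ (x − λ)^{k_λ}
where k_λ is the size of the *largest* Jordan block for λ (equivalently, the smallest k with (A − λI)^k v = 0 for every generalised eigenvector v of λ).

  λ = 6: largest Jordan block has size 2, contributing (x − 6)^2

So m_A(x) = (x - 6)^2 = x^2 - 12*x + 36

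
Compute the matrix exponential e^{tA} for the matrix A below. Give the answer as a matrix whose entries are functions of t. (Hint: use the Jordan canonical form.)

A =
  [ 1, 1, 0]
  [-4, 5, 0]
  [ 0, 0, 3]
e^{tA} =
  [-2*t*exp(3*t) + exp(3*t), t*exp(3*t), 0]
  [-4*t*exp(3*t), 2*t*exp(3*t) + exp(3*t), 0]
  [0, 0, exp(3*t)]

Strategy: write A = P · J · P⁻¹ where J is a Jordan canonical form, so e^{tA} = P · e^{tJ} · P⁻¹, and e^{tJ} can be computed block-by-block.

A has Jordan form
J =
  [3, 1, 0]
  [0, 3, 0]
  [0, 0, 3]
(up to reordering of blocks).

Per-block formulas:
  For a 2×2 Jordan block J_2(3): exp(t · J_2(3)) = e^(3t)·(I + t·N), where N is the 2×2 nilpotent shift.
  For a 1×1 block at λ = 3: exp(t · [3]) = [e^(3t)].

After assembling e^{tJ} and conjugating by P, we get:

e^{tA} =
  [-2*t*exp(3*t) + exp(3*t), t*exp(3*t), 0]
  [-4*t*exp(3*t), 2*t*exp(3*t) + exp(3*t), 0]
  [0, 0, exp(3*t)]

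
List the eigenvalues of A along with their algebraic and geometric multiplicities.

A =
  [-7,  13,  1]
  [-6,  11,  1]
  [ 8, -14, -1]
λ = 1: alg = 3, geom = 1

Step 1 — factor the characteristic polynomial to read off the algebraic multiplicities:
  χ_A(x) = (x - 1)^3

Step 2 — compute geometric multiplicities via the rank-nullity identity g(λ) = n − rank(A − λI):
  rank(A − (1)·I) = 2, so dim ker(A − (1)·I) = n − 2 = 1

Summary:
  λ = 1: algebraic multiplicity = 3, geometric multiplicity = 1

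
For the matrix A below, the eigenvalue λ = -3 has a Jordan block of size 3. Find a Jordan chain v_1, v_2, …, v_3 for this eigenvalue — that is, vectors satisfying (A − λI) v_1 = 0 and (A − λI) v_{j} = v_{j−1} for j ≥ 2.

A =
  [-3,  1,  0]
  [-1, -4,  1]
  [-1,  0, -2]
A Jordan chain for λ = -3 of length 3:
v_1 = (-1, 0, -1)ᵀ
v_2 = (0, -1, -1)ᵀ
v_3 = (1, 0, 0)ᵀ

Let N = A − (-3)·I. We want v_3 with N^3 v_3 = 0 but N^2 v_3 ≠ 0; then v_{j-1} := N · v_j for j = 3, …, 2.

Pick v_3 = (1, 0, 0)ᵀ.
Then v_2 = N · v_3 = (0, -1, -1)ᵀ.
Then v_1 = N · v_2 = (-1, 0, -1)ᵀ.

Sanity check: (A − (-3)·I) v_1 = (0, 0, 0)ᵀ = 0. ✓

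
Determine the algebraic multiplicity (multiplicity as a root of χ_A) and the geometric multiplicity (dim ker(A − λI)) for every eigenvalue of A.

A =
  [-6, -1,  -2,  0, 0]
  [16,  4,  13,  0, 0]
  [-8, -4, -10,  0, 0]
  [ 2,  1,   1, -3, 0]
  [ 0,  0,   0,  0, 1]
λ = -4: alg = 3, geom = 1; λ = -3: alg = 1, geom = 1; λ = 1: alg = 1, geom = 1

Step 1 — factor the characteristic polynomial to read off the algebraic multiplicities:
  χ_A(x) = (x - 1)*(x + 3)*(x + 4)^3

Step 2 — compute geometric multiplicities via the rank-nullity identity g(λ) = n − rank(A − λI):
  rank(A − (-4)·I) = 4, so dim ker(A − (-4)·I) = n − 4 = 1
  rank(A − (-3)·I) = 4, so dim ker(A − (-3)·I) = n − 4 = 1
  rank(A − (1)·I) = 4, so dim ker(A − (1)·I) = n − 4 = 1

Summary:
  λ = -4: algebraic multiplicity = 3, geometric multiplicity = 1
  λ = -3: algebraic multiplicity = 1, geometric multiplicity = 1
  λ = 1: algebraic multiplicity = 1, geometric multiplicity = 1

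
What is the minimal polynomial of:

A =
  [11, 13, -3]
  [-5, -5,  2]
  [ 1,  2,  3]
x^3 - 9*x^2 + 27*x - 27

The characteristic polynomial is χ_A(x) = (x - 3)^3, so the eigenvalues are known. The minimal polynomial is
  m_A(x) = Π_λ (x − λ)^{k_λ}
where k_λ is the size of the *largest* Jordan block for λ (equivalently, the smallest k with (A − λI)^k v = 0 for every generalised eigenvector v of λ).

  λ = 3: largest Jordan block has size 3, contributing (x − 3)^3

So m_A(x) = (x - 3)^3 = x^3 - 9*x^2 + 27*x - 27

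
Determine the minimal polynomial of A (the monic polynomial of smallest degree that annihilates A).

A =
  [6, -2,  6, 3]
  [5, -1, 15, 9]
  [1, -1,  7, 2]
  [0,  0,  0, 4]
x^2 - 8*x + 16

The characteristic polynomial is χ_A(x) = (x - 4)^4, so the eigenvalues are known. The minimal polynomial is
  m_A(x) = Π_λ (x − λ)^{k_λ}
where k_λ is the size of the *largest* Jordan block for λ (equivalently, the smallest k with (A − λI)^k v = 0 for every generalised eigenvector v of λ).

  λ = 4: largest Jordan block has size 2, contributing (x − 4)^2

So m_A(x) = (x - 4)^2 = x^2 - 8*x + 16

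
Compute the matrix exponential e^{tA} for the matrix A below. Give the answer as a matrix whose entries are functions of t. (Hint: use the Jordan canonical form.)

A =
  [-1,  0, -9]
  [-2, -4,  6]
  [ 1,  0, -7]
e^{tA} =
  [3*t*exp(-4*t) + exp(-4*t), 0, -9*t*exp(-4*t)]
  [-2*t*exp(-4*t), exp(-4*t), 6*t*exp(-4*t)]
  [t*exp(-4*t), 0, -3*t*exp(-4*t) + exp(-4*t)]

Strategy: write A = P · J · P⁻¹ where J is a Jordan canonical form, so e^{tA} = P · e^{tJ} · P⁻¹, and e^{tJ} can be computed block-by-block.

A has Jordan form
J =
  [-4,  1,  0]
  [ 0, -4,  0]
  [ 0,  0, -4]
(up to reordering of blocks).

Per-block formulas:
  For a 1×1 block at λ = -4: exp(t · [-4]) = [e^(-4t)].
  For a 2×2 Jordan block J_2(-4): exp(t · J_2(-4)) = e^(-4t)·(I + t·N), where N is the 2×2 nilpotent shift.

After assembling e^{tJ} and conjugating by P, we get:

e^{tA} =
  [3*t*exp(-4*t) + exp(-4*t), 0, -9*t*exp(-4*t)]
  [-2*t*exp(-4*t), exp(-4*t), 6*t*exp(-4*t)]
  [t*exp(-4*t), 0, -3*t*exp(-4*t) + exp(-4*t)]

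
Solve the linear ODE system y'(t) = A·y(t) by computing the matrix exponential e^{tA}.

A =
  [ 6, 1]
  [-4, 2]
e^{tA} =
  [2*t*exp(4*t) + exp(4*t), t*exp(4*t)]
  [-4*t*exp(4*t), -2*t*exp(4*t) + exp(4*t)]

Strategy: write A = P · J · P⁻¹ where J is a Jordan canonical form, so e^{tA} = P · e^{tJ} · P⁻¹, and e^{tJ} can be computed block-by-block.

A has Jordan form
J =
  [4, 1]
  [0, 4]
(up to reordering of blocks).

Per-block formulas:
  For a 2×2 Jordan block J_2(4): exp(t · J_2(4)) = e^(4t)·(I + t·N), where N is the 2×2 nilpotent shift.

After assembling e^{tJ} and conjugating by P, we get:

e^{tA} =
  [2*t*exp(4*t) + exp(4*t), t*exp(4*t)]
  [-4*t*exp(4*t), -2*t*exp(4*t) + exp(4*t)]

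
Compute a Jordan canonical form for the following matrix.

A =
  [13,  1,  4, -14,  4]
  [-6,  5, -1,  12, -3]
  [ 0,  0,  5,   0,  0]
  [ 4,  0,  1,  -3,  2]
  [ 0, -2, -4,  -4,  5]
J_3(5) ⊕ J_2(5)

The characteristic polynomial is
  det(x·I − A) = x^5 - 25*x^4 + 250*x^3 - 1250*x^2 + 3125*x - 3125 = (x - 5)^5

Eigenvalues and multiplicities (the geometric multiplicity of λ is n − rank(A − λI), which equals the number of Jordan blocks for λ):
  λ = 5: algebraic multiplicity = 5, geometric multiplicity = 2

Determining the block sizes for each eigenvalue:
  λ = 5: with am = 5 and gm = 2, the partition is not yet determined (e.g. several partitions of 5 into 2 parts exist). Let N = A − (5)·I. Computing rank(N^1) = 3, rank(N^2) = 1, rank(N^3) = 0; the number of blocks of size ≥ j is rank(N^{j−1}) − rank(N^j), giving [2, 2, 1]. So we have 1 block(s) of size 3, 1 block(s) of size 2 → block sizes [3, 2]

Assembling the blocks gives a Jordan form
J =
  [5, 1, 0, 0, 0]
  [0, 5, 1, 0, 0]
  [0, 0, 5, 0, 0]
  [0, 0, 0, 5, 1]
  [0, 0, 0, 0, 5]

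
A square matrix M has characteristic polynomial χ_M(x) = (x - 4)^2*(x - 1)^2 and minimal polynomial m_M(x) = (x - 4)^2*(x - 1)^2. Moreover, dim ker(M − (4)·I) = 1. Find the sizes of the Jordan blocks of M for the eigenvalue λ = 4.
Block sizes for λ = 4: [2]

Step 1 — from the characteristic polynomial, algebraic multiplicity of λ = 4 is 2. From dim ker(M − (4)·I) = 1, there are exactly 1 Jordan blocks for λ = 4.
Step 2 — from the minimal polynomial, the factor (x − 4)^2 tells us the largest block for λ = 4 has size 2.
Step 3 — with total size 2, 1 blocks, and largest block 2, the block sizes (in nonincreasing order) are [2].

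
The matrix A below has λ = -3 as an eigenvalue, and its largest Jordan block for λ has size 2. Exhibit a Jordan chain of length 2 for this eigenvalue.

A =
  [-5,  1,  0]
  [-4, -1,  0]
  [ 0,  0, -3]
A Jordan chain for λ = -3 of length 2:
v_1 = (-2, -4, 0)ᵀ
v_2 = (1, 0, 0)ᵀ

Let N = A − (-3)·I. We want v_2 with N^2 v_2 = 0 but N^1 v_2 ≠ 0; then v_{j-1} := N · v_j for j = 2, …, 2.

Pick v_2 = (1, 0, 0)ᵀ.
Then v_1 = N · v_2 = (-2, -4, 0)ᵀ.

Sanity check: (A − (-3)·I) v_1 = (0, 0, 0)ᵀ = 0. ✓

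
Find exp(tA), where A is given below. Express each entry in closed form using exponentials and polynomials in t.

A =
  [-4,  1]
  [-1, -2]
e^{tA} =
  [-t*exp(-3*t) + exp(-3*t), t*exp(-3*t)]
  [-t*exp(-3*t), t*exp(-3*t) + exp(-3*t)]

Strategy: write A = P · J · P⁻¹ where J is a Jordan canonical form, so e^{tA} = P · e^{tJ} · P⁻¹, and e^{tJ} can be computed block-by-block.

A has Jordan form
J =
  [-3,  1]
  [ 0, -3]
(up to reordering of blocks).

Per-block formulas:
  For a 2×2 Jordan block J_2(-3): exp(t · J_2(-3)) = e^(-3t)·(I + t·N), where N is the 2×2 nilpotent shift.

After assembling e^{tJ} and conjugating by P, we get:

e^{tA} =
  [-t*exp(-3*t) + exp(-3*t), t*exp(-3*t)]
  [-t*exp(-3*t), t*exp(-3*t) + exp(-3*t)]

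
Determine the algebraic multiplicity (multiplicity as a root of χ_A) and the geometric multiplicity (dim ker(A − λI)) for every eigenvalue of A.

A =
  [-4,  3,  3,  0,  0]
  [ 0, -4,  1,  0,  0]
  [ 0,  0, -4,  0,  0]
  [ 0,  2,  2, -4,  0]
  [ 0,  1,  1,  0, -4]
λ = -4: alg = 5, geom = 3

Step 1 — factor the characteristic polynomial to read off the algebraic multiplicities:
  χ_A(x) = (x + 4)^5

Step 2 — compute geometric multiplicities via the rank-nullity identity g(λ) = n − rank(A − λI):
  rank(A − (-4)·I) = 2, so dim ker(A − (-4)·I) = n − 2 = 3

Summary:
  λ = -4: algebraic multiplicity = 5, geometric multiplicity = 3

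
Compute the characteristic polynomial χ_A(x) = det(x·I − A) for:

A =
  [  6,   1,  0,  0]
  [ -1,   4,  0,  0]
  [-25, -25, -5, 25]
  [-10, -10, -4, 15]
x^4 - 20*x^3 + 150*x^2 - 500*x + 625

Expanding det(x·I − A) (e.g. by cofactor expansion or by noting that A is similar to its Jordan form J, which has the same characteristic polynomial as A) gives
  χ_A(x) = x^4 - 20*x^3 + 150*x^2 - 500*x + 625
which factors as (x - 5)^4. The eigenvalues (with algebraic multiplicities) are λ = 5 with multiplicity 4.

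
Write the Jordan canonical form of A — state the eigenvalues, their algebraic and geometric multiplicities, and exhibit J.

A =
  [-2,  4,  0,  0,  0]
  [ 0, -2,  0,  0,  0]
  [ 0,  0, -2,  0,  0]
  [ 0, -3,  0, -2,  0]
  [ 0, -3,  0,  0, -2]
J_2(-2) ⊕ J_1(-2) ⊕ J_1(-2) ⊕ J_1(-2)

The characteristic polynomial is
  det(x·I − A) = x^5 + 10*x^4 + 40*x^3 + 80*x^2 + 80*x + 32 = (x + 2)^5

Eigenvalues and multiplicities (the geometric multiplicity of λ is n − rank(A − λI), which equals the number of Jordan blocks for λ):
  λ = -2: algebraic multiplicity = 5, geometric multiplicity = 4

Determining the block sizes for each eigenvalue:
  λ = -2: 4 blocks summing to 5 forces exactly one block of size 2 and the rest size 1 → block sizes [2, 1, 1, 1]

Assembling the blocks gives a Jordan form
J =
  [-2,  1,  0,  0,  0]
  [ 0, -2,  0,  0,  0]
  [ 0,  0, -2,  0,  0]
  [ 0,  0,  0, -2,  0]
  [ 0,  0,  0,  0, -2]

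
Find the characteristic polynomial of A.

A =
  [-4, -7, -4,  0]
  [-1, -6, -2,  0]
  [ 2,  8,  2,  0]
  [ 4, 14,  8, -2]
x^4 + 10*x^3 + 37*x^2 + 60*x + 36

Expanding det(x·I − A) (e.g. by cofactor expansion or by noting that A is similar to its Jordan form J, which has the same characteristic polynomial as A) gives
  χ_A(x) = x^4 + 10*x^3 + 37*x^2 + 60*x + 36
which factors as (x + 2)^2*(x + 3)^2. The eigenvalues (with algebraic multiplicities) are λ = -3 with multiplicity 2, λ = -2 with multiplicity 2.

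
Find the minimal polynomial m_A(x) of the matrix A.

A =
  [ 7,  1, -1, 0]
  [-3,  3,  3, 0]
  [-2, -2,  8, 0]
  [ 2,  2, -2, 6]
x^2 - 12*x + 36

The characteristic polynomial is χ_A(x) = (x - 6)^4, so the eigenvalues are known. The minimal polynomial is
  m_A(x) = Π_λ (x − λ)^{k_λ}
where k_λ is the size of the *largest* Jordan block for λ (equivalently, the smallest k with (A − λI)^k v = 0 for every generalised eigenvector v of λ).

  λ = 6: largest Jordan block has size 2, contributing (x − 6)^2

So m_A(x) = (x - 6)^2 = x^2 - 12*x + 36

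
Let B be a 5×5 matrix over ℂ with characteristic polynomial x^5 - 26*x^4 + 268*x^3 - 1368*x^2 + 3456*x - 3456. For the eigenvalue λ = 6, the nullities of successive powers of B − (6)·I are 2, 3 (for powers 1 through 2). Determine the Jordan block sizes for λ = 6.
Block sizes for λ = 6: [2, 1]

From the dimensions of kernels of powers, the number of Jordan blocks of size at least j is d_j − d_{j−1} where d_j = dim ker(N^j) (with d_0 = 0). Computing the differences gives [2, 1].
The number of blocks of size exactly k is (#blocks of size ≥ k) − (#blocks of size ≥ k + 1), so the partition is: 1 block(s) of size 1, 1 block(s) of size 2.
In nonincreasing order the block sizes are [2, 1].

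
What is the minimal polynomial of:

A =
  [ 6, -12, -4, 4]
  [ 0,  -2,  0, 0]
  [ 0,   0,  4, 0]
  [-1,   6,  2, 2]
x^3 - 6*x^2 + 32

The characteristic polynomial is χ_A(x) = (x - 4)^3*(x + 2), so the eigenvalues are known. The minimal polynomial is
  m_A(x) = Π_λ (x − λ)^{k_λ}
where k_λ is the size of the *largest* Jordan block for λ (equivalently, the smallest k with (A − λI)^k v = 0 for every generalised eigenvector v of λ).

  λ = -2: largest Jordan block has size 1, contributing (x + 2)
  λ = 4: largest Jordan block has size 2, contributing (x − 4)^2

So m_A(x) = (x - 4)^2*(x + 2) = x^3 - 6*x^2 + 32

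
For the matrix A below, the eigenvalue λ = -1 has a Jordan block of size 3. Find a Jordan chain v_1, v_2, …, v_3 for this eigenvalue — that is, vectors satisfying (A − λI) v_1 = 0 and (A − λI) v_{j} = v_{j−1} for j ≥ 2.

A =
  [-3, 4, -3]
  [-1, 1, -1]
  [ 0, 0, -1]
A Jordan chain for λ = -1 of length 3:
v_1 = (2, 1, 0)ᵀ
v_2 = (-3, -1, 0)ᵀ
v_3 = (0, 0, 1)ᵀ

Let N = A − (-1)·I. We want v_3 with N^3 v_3 = 0 but N^2 v_3 ≠ 0; then v_{j-1} := N · v_j for j = 3, …, 2.

Pick v_3 = (0, 0, 1)ᵀ.
Then v_2 = N · v_3 = (-3, -1, 0)ᵀ.
Then v_1 = N · v_2 = (2, 1, 0)ᵀ.

Sanity check: (A − (-1)·I) v_1 = (0, 0, 0)ᵀ = 0. ✓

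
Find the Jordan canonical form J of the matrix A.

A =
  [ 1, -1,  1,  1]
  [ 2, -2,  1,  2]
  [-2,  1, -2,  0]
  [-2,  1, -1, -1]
J_3(-1) ⊕ J_1(-1)

The characteristic polynomial is
  det(x·I − A) = x^4 + 4*x^3 + 6*x^2 + 4*x + 1 = (x + 1)^4

Eigenvalues and multiplicities (the geometric multiplicity of λ is n − rank(A − λI), which equals the number of Jordan blocks for λ):
  λ = -1: algebraic multiplicity = 4, geometric multiplicity = 2

Determining the block sizes for each eigenvalue:
  λ = -1: with am = 4 and gm = 2, the partition is not yet determined (e.g. several partitions of 4 into 2 parts exist). Let N = A − (-1)·I. Computing rank(N^1) = 2, rank(N^2) = 1, rank(N^3) = 0; the number of blocks of size ≥ j is rank(N^{j−1}) − rank(N^j), giving [2, 1, 1]. So we have 1 block(s) of size 3, 1 block(s) of size 1 → block sizes [3, 1]

Assembling the blocks gives a Jordan form
J =
  [-1,  1,  0,  0]
  [ 0, -1,  1,  0]
  [ 0,  0, -1,  0]
  [ 0,  0,  0, -1]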